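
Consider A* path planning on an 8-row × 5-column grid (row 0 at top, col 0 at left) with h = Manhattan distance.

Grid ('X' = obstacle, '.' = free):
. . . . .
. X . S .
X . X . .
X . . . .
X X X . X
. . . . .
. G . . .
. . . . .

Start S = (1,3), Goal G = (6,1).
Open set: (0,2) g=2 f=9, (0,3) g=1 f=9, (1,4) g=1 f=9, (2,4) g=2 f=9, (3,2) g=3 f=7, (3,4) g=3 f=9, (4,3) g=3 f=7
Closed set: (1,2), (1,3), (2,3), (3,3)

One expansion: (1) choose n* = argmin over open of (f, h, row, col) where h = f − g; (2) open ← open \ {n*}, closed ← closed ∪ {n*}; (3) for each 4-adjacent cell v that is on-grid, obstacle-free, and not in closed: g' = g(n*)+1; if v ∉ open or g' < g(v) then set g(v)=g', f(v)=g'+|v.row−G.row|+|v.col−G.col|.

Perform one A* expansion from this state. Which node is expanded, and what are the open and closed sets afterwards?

expanded=(3,2); open=[(0,2) g=2 f=9, (0,3) g=1 f=9, (1,4) g=1 f=9, (2,4) g=2 f=9, (3,1) g=4 f=7, (3,4) g=3 f=9, (4,3) g=3 f=7]; closed=[(1,2), (1,3), (2,3), (3,2), (3,3)]

step 1: expand (3,2) (f=7, h=4) → closed; open now [(0,2) g=2 f=9, (0,3) g=1 f=9, (1,4) g=1 f=9, (2,4) g=2 f=9, (3,1) g=4 f=7, (3,4) g=3 f=9, (4,3) g=3 f=7]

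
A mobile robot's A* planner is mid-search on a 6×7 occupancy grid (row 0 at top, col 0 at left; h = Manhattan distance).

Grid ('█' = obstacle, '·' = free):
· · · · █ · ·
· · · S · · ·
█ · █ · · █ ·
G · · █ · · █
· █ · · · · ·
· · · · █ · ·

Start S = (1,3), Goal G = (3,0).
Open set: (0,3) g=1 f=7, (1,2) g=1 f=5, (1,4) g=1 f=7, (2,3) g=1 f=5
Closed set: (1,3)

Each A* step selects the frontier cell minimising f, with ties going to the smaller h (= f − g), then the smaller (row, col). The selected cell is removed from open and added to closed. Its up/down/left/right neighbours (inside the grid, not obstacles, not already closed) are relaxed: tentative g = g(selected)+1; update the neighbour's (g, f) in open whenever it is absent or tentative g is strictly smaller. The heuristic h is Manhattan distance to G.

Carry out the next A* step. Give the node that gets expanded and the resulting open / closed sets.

step 1: expand (1,2) (f=5, h=4) → closed; open now [(0,2) g=2 f=7, (0,3) g=1 f=7, (1,1) g=2 f=5, (1,4) g=1 f=7, (2,3) g=1 f=5]

expanded=(1,2); open=[(0,2) g=2 f=7, (0,3) g=1 f=7, (1,1) g=2 f=5, (1,4) g=1 f=7, (2,3) g=1 f=5]; closed=[(1,2), (1,3)]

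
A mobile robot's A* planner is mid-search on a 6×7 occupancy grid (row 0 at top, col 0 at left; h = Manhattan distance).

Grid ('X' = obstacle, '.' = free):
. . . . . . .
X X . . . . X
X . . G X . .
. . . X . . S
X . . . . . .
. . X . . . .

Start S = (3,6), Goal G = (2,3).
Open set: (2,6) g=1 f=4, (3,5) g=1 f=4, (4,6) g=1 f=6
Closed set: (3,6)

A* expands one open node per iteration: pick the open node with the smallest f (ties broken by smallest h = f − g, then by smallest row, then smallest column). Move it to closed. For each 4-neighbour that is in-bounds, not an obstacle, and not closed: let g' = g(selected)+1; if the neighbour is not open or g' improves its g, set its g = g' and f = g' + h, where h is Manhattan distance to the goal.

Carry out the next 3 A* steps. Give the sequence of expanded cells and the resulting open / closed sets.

order=[(2,6) → (2,5) → (3,5)]; open=[(1,5) g=3 f=6, (3,4) g=2 f=4, (4,5) g=2 f=6, (4,6) g=1 f=6]; closed=[(2,5), (2,6), (3,5), (3,6)]

step 1: expand (2,6) (f=4, h=3) → closed; open now [(2,5) g=2 f=4, (3,5) g=1 f=4, (4,6) g=1 f=6]
step 2: expand (2,5) (f=4, h=2) → closed; open now [(1,5) g=3 f=6, (3,5) g=1 f=4, (4,6) g=1 f=6]
step 3: expand (3,5) (f=4, h=3) → closed; open now [(1,5) g=3 f=6, (3,4) g=2 f=4, (4,5) g=2 f=6, (4,6) g=1 f=6]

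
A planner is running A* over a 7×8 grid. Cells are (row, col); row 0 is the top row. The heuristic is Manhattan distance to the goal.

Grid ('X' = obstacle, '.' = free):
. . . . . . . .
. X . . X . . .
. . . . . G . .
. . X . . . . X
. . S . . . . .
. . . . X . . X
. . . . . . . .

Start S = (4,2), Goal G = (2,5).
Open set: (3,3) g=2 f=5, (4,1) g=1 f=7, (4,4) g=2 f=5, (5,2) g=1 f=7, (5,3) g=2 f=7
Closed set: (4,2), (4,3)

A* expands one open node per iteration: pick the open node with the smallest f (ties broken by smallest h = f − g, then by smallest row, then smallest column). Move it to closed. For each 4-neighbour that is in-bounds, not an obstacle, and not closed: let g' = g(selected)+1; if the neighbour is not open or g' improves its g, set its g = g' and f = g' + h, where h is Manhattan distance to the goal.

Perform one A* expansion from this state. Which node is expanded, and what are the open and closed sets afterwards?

expanded=(3,3); open=[(2,3) g=3 f=5, (3,4) g=3 f=5, (4,1) g=1 f=7, (4,4) g=2 f=5, (5,2) g=1 f=7, (5,3) g=2 f=7]; closed=[(3,3), (4,2), (4,3)]

step 1: expand (3,3) (f=5, h=3) → closed; open now [(2,3) g=3 f=5, (3,4) g=3 f=5, (4,1) g=1 f=7, (4,4) g=2 f=5, (5,2) g=1 f=7, (5,3) g=2 f=7]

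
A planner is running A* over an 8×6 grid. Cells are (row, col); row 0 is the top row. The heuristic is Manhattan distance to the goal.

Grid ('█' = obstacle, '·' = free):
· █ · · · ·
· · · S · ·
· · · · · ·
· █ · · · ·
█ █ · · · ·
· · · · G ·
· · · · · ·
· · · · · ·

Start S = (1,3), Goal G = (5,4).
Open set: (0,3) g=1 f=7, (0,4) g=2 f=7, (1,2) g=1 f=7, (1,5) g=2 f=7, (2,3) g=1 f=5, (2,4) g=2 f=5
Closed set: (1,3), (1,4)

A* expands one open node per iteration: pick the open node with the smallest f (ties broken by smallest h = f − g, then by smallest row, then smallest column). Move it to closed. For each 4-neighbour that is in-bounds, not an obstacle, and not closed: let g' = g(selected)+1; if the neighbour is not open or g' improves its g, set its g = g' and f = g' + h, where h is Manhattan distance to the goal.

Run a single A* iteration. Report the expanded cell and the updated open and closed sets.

expanded=(2,4); open=[(0,3) g=1 f=7, (0,4) g=2 f=7, (1,2) g=1 f=7, (1,5) g=2 f=7, (2,3) g=1 f=5, (2,5) g=3 f=7, (3,4) g=3 f=5]; closed=[(1,3), (1,4), (2,4)]

step 1: expand (2,4) (f=5, h=3) → closed; open now [(0,3) g=1 f=7, (0,4) g=2 f=7, (1,2) g=1 f=7, (1,5) g=2 f=7, (2,3) g=1 f=5, (2,5) g=3 f=7, (3,4) g=3 f=5]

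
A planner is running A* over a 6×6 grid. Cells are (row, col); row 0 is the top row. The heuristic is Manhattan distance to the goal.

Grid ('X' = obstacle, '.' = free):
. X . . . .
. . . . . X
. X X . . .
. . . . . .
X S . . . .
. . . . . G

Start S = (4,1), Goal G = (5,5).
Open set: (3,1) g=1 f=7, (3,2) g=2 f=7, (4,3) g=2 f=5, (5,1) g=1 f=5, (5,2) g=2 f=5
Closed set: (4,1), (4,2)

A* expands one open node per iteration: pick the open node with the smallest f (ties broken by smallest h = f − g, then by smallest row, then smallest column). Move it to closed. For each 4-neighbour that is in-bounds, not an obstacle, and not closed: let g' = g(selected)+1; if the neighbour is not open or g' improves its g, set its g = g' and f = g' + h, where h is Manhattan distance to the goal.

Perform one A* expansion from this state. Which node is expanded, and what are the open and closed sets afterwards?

step 1: expand (4,3) (f=5, h=3) → closed; open now [(3,1) g=1 f=7, (3,2) g=2 f=7, (3,3) g=3 f=7, (4,4) g=3 f=5, (5,1) g=1 f=5, (5,2) g=2 f=5, (5,3) g=3 f=5]

expanded=(4,3); open=[(3,1) g=1 f=7, (3,2) g=2 f=7, (3,3) g=3 f=7, (4,4) g=3 f=5, (5,1) g=1 f=5, (5,2) g=2 f=5, (5,3) g=3 f=5]; closed=[(4,1), (4,2), (4,3)]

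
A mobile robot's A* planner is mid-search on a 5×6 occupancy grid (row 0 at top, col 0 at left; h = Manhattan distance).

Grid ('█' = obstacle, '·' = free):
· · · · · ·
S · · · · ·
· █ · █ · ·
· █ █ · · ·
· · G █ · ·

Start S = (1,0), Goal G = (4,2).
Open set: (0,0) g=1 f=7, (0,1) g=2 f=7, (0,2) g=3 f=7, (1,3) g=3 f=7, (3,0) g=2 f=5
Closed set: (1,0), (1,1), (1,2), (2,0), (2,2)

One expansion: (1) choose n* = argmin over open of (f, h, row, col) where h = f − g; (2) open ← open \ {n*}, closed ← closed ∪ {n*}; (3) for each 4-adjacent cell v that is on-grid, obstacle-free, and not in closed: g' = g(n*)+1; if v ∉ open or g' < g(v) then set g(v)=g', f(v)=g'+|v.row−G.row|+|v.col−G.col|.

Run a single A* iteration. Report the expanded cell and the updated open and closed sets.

expanded=(3,0); open=[(0,0) g=1 f=7, (0,1) g=2 f=7, (0,2) g=3 f=7, (1,3) g=3 f=7, (4,0) g=3 f=5]; closed=[(1,0), (1,1), (1,2), (2,0), (2,2), (3,0)]

step 1: expand (3,0) (f=5, h=3) → closed; open now [(0,0) g=1 f=7, (0,1) g=2 f=7, (0,2) g=3 f=7, (1,3) g=3 f=7, (4,0) g=3 f=5]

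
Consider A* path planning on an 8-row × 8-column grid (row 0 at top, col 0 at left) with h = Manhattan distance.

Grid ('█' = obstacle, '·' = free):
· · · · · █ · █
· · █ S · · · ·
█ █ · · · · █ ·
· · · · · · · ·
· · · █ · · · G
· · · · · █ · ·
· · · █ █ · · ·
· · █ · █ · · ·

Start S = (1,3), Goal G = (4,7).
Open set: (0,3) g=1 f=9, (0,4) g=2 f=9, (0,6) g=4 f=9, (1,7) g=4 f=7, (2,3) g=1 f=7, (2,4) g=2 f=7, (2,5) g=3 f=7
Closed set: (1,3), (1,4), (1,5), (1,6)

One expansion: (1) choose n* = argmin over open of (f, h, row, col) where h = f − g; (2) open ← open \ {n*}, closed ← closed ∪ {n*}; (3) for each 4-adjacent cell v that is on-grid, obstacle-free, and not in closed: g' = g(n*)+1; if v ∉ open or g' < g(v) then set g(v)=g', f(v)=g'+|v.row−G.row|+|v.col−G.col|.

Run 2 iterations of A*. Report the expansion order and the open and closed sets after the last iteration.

step 1: expand (1,7) (f=7, h=3) → closed; open now [(0,3) g=1 f=9, (0,4) g=2 f=9, (0,6) g=4 f=9, (2,3) g=1 f=7, (2,4) g=2 f=7, (2,5) g=3 f=7, (2,7) g=5 f=7]
step 2: expand (2,7) (f=7, h=2) → closed; open now [(0,3) g=1 f=9, (0,4) g=2 f=9, (0,6) g=4 f=9, (2,3) g=1 f=7, (2,4) g=2 f=7, (2,5) g=3 f=7, (3,7) g=6 f=7]

order=[(1,7) → (2,7)]; open=[(0,3) g=1 f=9, (0,4) g=2 f=9, (0,6) g=4 f=9, (2,3) g=1 f=7, (2,4) g=2 f=7, (2,5) g=3 f=7, (3,7) g=6 f=7]; closed=[(1,3), (1,4), (1,5), (1,6), (1,7), (2,7)]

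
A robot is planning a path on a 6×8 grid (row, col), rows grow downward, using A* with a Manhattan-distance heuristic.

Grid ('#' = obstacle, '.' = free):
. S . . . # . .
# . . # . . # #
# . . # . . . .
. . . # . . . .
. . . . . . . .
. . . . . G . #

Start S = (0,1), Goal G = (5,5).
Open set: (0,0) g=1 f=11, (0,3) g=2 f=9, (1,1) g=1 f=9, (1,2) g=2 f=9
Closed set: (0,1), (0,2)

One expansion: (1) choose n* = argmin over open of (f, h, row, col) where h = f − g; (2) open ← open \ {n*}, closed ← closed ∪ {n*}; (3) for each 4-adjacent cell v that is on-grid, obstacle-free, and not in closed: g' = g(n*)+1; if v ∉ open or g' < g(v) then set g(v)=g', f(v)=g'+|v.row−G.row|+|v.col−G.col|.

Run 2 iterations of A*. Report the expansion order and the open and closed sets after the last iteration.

order=[(0,3) → (0,4)]; open=[(0,0) g=1 f=11, (1,1) g=1 f=9, (1,2) g=2 f=9, (1,4) g=4 f=9]; closed=[(0,1), (0,2), (0,3), (0,4)]

step 1: expand (0,3) (f=9, h=7) → closed; open now [(0,0) g=1 f=11, (0,4) g=3 f=9, (1,1) g=1 f=9, (1,2) g=2 f=9]
step 2: expand (0,4) (f=9, h=6) → closed; open now [(0,0) g=1 f=11, (1,1) g=1 f=9, (1,2) g=2 f=9, (1,4) g=4 f=9]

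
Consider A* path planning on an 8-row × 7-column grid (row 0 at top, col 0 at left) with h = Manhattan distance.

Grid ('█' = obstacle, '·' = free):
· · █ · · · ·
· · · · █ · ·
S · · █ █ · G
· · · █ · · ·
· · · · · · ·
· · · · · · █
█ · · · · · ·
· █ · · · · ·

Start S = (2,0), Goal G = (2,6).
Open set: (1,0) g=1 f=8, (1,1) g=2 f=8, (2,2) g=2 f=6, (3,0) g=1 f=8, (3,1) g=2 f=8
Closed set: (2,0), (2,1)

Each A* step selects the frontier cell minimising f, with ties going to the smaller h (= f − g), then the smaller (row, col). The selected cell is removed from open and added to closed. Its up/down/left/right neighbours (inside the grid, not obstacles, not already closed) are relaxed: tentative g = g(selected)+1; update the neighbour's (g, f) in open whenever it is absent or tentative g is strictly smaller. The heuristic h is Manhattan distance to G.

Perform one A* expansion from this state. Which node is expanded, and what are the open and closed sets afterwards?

step 1: expand (2,2) (f=6, h=4) → closed; open now [(1,0) g=1 f=8, (1,1) g=2 f=8, (1,2) g=3 f=8, (3,0) g=1 f=8, (3,1) g=2 f=8, (3,2) g=3 f=8]

expanded=(2,2); open=[(1,0) g=1 f=8, (1,1) g=2 f=8, (1,2) g=3 f=8, (3,0) g=1 f=8, (3,1) g=2 f=8, (3,2) g=3 f=8]; closed=[(2,0), (2,1), (2,2)]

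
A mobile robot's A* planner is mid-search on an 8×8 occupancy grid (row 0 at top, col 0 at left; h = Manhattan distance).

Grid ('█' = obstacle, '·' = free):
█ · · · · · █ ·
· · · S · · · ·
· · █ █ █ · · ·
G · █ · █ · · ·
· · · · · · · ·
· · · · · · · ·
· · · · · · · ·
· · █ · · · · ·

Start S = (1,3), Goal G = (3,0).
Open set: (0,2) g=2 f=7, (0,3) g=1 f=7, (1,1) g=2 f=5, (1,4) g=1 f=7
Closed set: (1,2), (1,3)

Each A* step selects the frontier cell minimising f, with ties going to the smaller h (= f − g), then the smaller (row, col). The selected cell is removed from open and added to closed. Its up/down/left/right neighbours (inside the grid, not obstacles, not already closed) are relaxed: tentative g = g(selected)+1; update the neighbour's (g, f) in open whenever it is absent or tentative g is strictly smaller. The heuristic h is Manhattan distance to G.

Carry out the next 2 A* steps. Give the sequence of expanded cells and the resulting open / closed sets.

order=[(1,1) → (1,0)]; open=[(0,1) g=3 f=7, (0,2) g=2 f=7, (0,3) g=1 f=7, (1,4) g=1 f=7, (2,0) g=4 f=5, (2,1) g=3 f=5]; closed=[(1,0), (1,1), (1,2), (1,3)]

step 1: expand (1,1) (f=5, h=3) → closed; open now [(0,1) g=3 f=7, (0,2) g=2 f=7, (0,3) g=1 f=7, (1,0) g=3 f=5, (1,4) g=1 f=7, (2,1) g=3 f=5]
step 2: expand (1,0) (f=5, h=2) → closed; open now [(0,1) g=3 f=7, (0,2) g=2 f=7, (0,3) g=1 f=7, (1,4) g=1 f=7, (2,0) g=4 f=5, (2,1) g=3 f=5]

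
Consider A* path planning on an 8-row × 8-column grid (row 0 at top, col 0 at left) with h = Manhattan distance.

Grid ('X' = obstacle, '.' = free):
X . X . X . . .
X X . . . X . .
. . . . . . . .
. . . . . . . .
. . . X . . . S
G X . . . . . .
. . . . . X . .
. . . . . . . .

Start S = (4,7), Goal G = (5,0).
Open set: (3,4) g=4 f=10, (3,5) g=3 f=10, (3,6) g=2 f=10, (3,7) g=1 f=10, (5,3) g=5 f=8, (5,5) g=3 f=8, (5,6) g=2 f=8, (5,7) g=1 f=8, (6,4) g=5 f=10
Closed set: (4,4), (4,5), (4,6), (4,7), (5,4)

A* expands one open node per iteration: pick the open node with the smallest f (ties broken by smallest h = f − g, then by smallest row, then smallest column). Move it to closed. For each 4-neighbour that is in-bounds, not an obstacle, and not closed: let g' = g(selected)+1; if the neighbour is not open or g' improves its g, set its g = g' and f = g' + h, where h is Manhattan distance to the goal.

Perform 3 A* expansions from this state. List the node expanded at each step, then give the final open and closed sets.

order=[(5,3) → (5,2) → (5,5)]; open=[(3,4) g=4 f=10, (3,5) g=3 f=10, (3,6) g=2 f=10, (3,7) g=1 f=10, (4,2) g=7 f=10, (5,6) g=2 f=8, (5,7) g=1 f=8, (6,2) g=7 f=10, (6,3) g=6 f=10, (6,4) g=5 f=10]; closed=[(4,4), (4,5), (4,6), (4,7), (5,2), (5,3), (5,4), (5,5)]

step 1: expand (5,3) (f=8, h=3) → closed; open now [(3,4) g=4 f=10, (3,5) g=3 f=10, (3,6) g=2 f=10, (3,7) g=1 f=10, (5,2) g=6 f=8, (5,5) g=3 f=8, (5,6) g=2 f=8, (5,7) g=1 f=8, (6,3) g=6 f=10, (6,4) g=5 f=10]
step 2: expand (5,2) (f=8, h=2) → closed; open now [(3,4) g=4 f=10, (3,5) g=3 f=10, (3,6) g=2 f=10, (3,7) g=1 f=10, (4,2) g=7 f=10, (5,5) g=3 f=8, (5,6) g=2 f=8, (5,7) g=1 f=8, (6,2) g=7 f=10, (6,3) g=6 f=10, (6,4) g=5 f=10]
step 3: expand (5,5) (f=8, h=5) → closed; open now [(3,4) g=4 f=10, (3,5) g=3 f=10, (3,6) g=2 f=10, (3,7) g=1 f=10, (4,2) g=7 f=10, (5,6) g=2 f=8, (5,7) g=1 f=8, (6,2) g=7 f=10, (6,3) g=6 f=10, (6,4) g=5 f=10]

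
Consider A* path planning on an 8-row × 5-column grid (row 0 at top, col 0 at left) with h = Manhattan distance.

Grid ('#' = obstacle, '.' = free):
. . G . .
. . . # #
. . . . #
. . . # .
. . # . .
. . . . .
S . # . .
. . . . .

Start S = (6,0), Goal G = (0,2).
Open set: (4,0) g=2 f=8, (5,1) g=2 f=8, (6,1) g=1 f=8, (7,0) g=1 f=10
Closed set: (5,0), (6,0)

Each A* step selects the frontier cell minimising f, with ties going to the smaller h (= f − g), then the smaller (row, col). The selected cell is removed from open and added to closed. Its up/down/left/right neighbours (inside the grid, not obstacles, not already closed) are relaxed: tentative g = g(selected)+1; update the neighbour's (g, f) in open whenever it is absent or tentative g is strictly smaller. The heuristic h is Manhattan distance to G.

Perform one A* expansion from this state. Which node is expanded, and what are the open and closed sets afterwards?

expanded=(4,0); open=[(3,0) g=3 f=8, (4,1) g=3 f=8, (5,1) g=2 f=8, (6,1) g=1 f=8, (7,0) g=1 f=10]; closed=[(4,0), (5,0), (6,0)]

step 1: expand (4,0) (f=8, h=6) → closed; open now [(3,0) g=3 f=8, (4,1) g=3 f=8, (5,1) g=2 f=8, (6,1) g=1 f=8, (7,0) g=1 f=10]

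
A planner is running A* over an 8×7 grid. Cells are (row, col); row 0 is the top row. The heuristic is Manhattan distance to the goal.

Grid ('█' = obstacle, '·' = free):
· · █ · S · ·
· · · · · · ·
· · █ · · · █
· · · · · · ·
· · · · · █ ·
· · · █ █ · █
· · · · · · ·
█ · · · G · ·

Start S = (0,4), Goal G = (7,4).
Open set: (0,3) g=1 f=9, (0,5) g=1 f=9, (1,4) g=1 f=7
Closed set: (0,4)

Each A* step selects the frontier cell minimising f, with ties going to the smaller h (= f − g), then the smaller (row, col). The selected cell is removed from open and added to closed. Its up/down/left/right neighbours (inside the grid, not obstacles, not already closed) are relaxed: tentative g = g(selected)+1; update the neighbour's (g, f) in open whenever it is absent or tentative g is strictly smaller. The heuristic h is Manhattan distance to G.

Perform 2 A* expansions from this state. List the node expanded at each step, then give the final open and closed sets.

order=[(1,4) → (2,4)]; open=[(0,3) g=1 f=9, (0,5) g=1 f=9, (1,3) g=2 f=9, (1,5) g=2 f=9, (2,3) g=3 f=9, (2,5) g=3 f=9, (3,4) g=3 f=7]; closed=[(0,4), (1,4), (2,4)]

step 1: expand (1,4) (f=7, h=6) → closed; open now [(0,3) g=1 f=9, (0,5) g=1 f=9, (1,3) g=2 f=9, (1,5) g=2 f=9, (2,4) g=2 f=7]
step 2: expand (2,4) (f=7, h=5) → closed; open now [(0,3) g=1 f=9, (0,5) g=1 f=9, (1,3) g=2 f=9, (1,5) g=2 f=9, (2,3) g=3 f=9, (2,5) g=3 f=9, (3,4) g=3 f=7]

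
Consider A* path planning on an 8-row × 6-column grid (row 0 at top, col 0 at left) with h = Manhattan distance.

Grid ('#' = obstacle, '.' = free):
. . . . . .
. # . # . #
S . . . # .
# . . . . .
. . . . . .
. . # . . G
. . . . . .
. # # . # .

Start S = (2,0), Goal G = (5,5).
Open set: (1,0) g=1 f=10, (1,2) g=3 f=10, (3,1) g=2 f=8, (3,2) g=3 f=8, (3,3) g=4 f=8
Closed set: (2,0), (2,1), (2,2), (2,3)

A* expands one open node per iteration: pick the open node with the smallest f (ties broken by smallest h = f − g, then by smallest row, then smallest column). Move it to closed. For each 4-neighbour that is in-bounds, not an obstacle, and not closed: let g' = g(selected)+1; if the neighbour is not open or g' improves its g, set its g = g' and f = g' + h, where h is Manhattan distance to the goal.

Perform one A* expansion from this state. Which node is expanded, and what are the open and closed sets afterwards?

step 1: expand (3,3) (f=8, h=4) → closed; open now [(1,0) g=1 f=10, (1,2) g=3 f=10, (3,1) g=2 f=8, (3,2) g=3 f=8, (3,4) g=5 f=8, (4,3) g=5 f=8]

expanded=(3,3); open=[(1,0) g=1 f=10, (1,2) g=3 f=10, (3,1) g=2 f=8, (3,2) g=3 f=8, (3,4) g=5 f=8, (4,3) g=5 f=8]; closed=[(2,0), (2,1), (2,2), (2,3), (3,3)]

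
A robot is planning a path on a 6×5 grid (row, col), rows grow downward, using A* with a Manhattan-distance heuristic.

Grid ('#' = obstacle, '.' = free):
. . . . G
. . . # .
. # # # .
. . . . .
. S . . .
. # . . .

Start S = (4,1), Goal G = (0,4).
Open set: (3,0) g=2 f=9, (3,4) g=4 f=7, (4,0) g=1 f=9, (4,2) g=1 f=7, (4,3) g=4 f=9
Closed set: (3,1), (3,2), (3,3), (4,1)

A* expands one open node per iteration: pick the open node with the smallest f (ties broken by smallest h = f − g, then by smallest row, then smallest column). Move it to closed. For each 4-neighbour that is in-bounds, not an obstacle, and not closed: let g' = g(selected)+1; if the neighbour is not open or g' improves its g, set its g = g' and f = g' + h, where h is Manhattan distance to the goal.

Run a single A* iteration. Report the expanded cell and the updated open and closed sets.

step 1: expand (3,4) (f=7, h=3) → closed; open now [(2,4) g=5 f=7, (3,0) g=2 f=9, (4,0) g=1 f=9, (4,2) g=1 f=7, (4,3) g=4 f=9, (4,4) g=5 f=9]

expanded=(3,4); open=[(2,4) g=5 f=7, (3,0) g=2 f=9, (4,0) g=1 f=9, (4,2) g=1 f=7, (4,3) g=4 f=9, (4,4) g=5 f=9]; closed=[(3,1), (3,2), (3,3), (3,4), (4,1)]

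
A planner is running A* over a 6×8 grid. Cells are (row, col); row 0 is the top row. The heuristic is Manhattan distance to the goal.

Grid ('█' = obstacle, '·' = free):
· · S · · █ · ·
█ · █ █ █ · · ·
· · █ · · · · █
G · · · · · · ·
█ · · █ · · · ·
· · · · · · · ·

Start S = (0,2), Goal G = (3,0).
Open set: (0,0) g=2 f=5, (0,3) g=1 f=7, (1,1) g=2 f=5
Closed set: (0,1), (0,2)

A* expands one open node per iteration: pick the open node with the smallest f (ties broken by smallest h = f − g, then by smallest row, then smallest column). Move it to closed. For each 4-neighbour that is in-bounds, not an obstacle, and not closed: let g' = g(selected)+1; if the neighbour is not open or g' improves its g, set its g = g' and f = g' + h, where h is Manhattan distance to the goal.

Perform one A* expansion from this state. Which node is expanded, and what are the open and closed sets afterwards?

expanded=(0,0); open=[(0,3) g=1 f=7, (1,1) g=2 f=5]; closed=[(0,0), (0,1), (0,2)]

step 1: expand (0,0) (f=5, h=3) → closed; open now [(0,3) g=1 f=7, (1,1) g=2 f=5]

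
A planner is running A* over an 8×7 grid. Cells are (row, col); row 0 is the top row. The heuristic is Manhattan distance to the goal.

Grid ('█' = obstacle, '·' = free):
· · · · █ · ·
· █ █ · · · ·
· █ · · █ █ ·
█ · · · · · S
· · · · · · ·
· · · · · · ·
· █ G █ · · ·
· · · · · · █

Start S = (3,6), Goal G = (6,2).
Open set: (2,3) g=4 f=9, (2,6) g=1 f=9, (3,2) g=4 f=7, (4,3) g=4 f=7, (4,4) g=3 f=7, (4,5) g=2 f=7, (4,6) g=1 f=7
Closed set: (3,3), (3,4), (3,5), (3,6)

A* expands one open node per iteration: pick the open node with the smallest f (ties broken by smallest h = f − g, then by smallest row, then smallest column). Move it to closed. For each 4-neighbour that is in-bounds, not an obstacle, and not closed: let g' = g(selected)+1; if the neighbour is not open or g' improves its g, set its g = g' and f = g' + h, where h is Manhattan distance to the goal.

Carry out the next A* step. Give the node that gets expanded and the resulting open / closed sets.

step 1: expand (3,2) (f=7, h=3) → closed; open now [(2,2) g=5 f=9, (2,3) g=4 f=9, (2,6) g=1 f=9, (3,1) g=5 f=9, (4,2) g=5 f=7, (4,3) g=4 f=7, (4,4) g=3 f=7, (4,5) g=2 f=7, (4,6) g=1 f=7]

expanded=(3,2); open=[(2,2) g=5 f=9, (2,3) g=4 f=9, (2,6) g=1 f=9, (3,1) g=5 f=9, (4,2) g=5 f=7, (4,3) g=4 f=7, (4,4) g=3 f=7, (4,5) g=2 f=7, (4,6) g=1 f=7]; closed=[(3,2), (3,3), (3,4), (3,5), (3,6)]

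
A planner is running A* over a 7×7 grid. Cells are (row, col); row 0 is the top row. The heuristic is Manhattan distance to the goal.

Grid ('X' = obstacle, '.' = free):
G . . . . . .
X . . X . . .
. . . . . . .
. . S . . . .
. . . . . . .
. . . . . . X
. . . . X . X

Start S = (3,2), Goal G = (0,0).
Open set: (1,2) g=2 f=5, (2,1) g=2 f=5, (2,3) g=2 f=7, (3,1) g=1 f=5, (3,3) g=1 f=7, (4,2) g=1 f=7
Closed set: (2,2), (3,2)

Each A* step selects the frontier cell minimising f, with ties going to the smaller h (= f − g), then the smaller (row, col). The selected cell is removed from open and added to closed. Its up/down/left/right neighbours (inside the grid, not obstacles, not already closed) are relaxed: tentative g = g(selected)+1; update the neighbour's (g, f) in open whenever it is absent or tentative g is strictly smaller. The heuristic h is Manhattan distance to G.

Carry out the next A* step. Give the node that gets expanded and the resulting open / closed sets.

step 1: expand (1,2) (f=5, h=3) → closed; open now [(0,2) g=3 f=5, (1,1) g=3 f=5, (2,1) g=2 f=5, (2,3) g=2 f=7, (3,1) g=1 f=5, (3,3) g=1 f=7, (4,2) g=1 f=7]

expanded=(1,2); open=[(0,2) g=3 f=5, (1,1) g=3 f=5, (2,1) g=2 f=5, (2,3) g=2 f=7, (3,1) g=1 f=5, (3,3) g=1 f=7, (4,2) g=1 f=7]; closed=[(1,2), (2,2), (3,2)]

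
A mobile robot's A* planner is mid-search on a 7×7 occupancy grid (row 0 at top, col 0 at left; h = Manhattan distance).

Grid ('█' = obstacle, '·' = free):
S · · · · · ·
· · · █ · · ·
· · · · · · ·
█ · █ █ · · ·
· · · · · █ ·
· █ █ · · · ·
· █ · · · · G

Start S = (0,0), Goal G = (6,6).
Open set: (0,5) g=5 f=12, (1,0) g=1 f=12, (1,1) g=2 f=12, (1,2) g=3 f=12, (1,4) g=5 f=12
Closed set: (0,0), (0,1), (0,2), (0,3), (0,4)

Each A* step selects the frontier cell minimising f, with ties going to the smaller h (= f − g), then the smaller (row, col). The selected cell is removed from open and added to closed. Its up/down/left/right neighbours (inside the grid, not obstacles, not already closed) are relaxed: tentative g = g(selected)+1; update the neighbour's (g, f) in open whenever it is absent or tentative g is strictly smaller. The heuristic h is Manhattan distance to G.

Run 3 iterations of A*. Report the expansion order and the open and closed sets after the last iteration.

order=[(0,5) → (0,6) → (1,6)]; open=[(1,0) g=1 f=12, (1,1) g=2 f=12, (1,2) g=3 f=12, (1,4) g=5 f=12, (1,5) g=6 f=12, (2,6) g=8 f=12]; closed=[(0,0), (0,1), (0,2), (0,3), (0,4), (0,5), (0,6), (1,6)]

step 1: expand (0,5) (f=12, h=7) → closed; open now [(0,6) g=6 f=12, (1,0) g=1 f=12, (1,1) g=2 f=12, (1,2) g=3 f=12, (1,4) g=5 f=12, (1,5) g=6 f=12]
step 2: expand (0,6) (f=12, h=6) → closed; open now [(1,0) g=1 f=12, (1,1) g=2 f=12, (1,2) g=3 f=12, (1,4) g=5 f=12, (1,5) g=6 f=12, (1,6) g=7 f=12]
step 3: expand (1,6) (f=12, h=5) → closed; open now [(1,0) g=1 f=12, (1,1) g=2 f=12, (1,2) g=3 f=12, (1,4) g=5 f=12, (1,5) g=6 f=12, (2,6) g=8 f=12]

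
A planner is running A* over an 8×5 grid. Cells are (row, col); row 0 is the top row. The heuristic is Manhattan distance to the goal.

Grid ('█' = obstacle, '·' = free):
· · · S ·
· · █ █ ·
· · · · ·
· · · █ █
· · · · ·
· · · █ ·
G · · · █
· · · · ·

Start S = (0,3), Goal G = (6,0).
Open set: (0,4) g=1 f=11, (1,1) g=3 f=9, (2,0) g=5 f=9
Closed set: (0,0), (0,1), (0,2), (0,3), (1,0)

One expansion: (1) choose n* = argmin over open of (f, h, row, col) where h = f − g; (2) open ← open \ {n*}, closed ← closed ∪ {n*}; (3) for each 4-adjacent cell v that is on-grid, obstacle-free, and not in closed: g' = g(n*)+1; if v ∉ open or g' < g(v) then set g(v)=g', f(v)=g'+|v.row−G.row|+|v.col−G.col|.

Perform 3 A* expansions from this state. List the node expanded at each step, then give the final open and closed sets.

step 1: expand (2,0) (f=9, h=4) → closed; open now [(0,4) g=1 f=11, (1,1) g=3 f=9, (2,1) g=6 f=11, (3,0) g=6 f=9]
step 2: expand (3,0) (f=9, h=3) → closed; open now [(0,4) g=1 f=11, (1,1) g=3 f=9, (2,1) g=6 f=11, (3,1) g=7 f=11, (4,0) g=7 f=9]
step 3: expand (4,0) (f=9, h=2) → closed; open now [(0,4) g=1 f=11, (1,1) g=3 f=9, (2,1) g=6 f=11, (3,1) g=7 f=11, (4,1) g=8 f=11, (5,0) g=8 f=9]

order=[(2,0) → (3,0) → (4,0)]; open=[(0,4) g=1 f=11, (1,1) g=3 f=9, (2,1) g=6 f=11, (3,1) g=7 f=11, (4,1) g=8 f=11, (5,0) g=8 f=9]; closed=[(0,0), (0,1), (0,2), (0,3), (1,0), (2,0), (3,0), (4,0)]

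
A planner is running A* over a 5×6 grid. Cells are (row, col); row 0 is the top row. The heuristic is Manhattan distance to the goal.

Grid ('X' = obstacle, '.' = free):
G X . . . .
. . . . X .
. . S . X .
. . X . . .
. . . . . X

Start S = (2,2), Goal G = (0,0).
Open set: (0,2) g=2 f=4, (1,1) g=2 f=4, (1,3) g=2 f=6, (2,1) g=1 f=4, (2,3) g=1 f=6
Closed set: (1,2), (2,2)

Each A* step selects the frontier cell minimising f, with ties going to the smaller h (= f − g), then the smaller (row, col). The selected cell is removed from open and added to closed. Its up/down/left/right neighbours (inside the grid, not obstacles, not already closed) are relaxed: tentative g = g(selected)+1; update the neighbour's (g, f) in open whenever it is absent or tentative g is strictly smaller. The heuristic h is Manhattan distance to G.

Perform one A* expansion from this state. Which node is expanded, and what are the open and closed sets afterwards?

expanded=(0,2); open=[(0,3) g=3 f=6, (1,1) g=2 f=4, (1,3) g=2 f=6, (2,1) g=1 f=4, (2,3) g=1 f=6]; closed=[(0,2), (1,2), (2,2)]

step 1: expand (0,2) (f=4, h=2) → closed; open now [(0,3) g=3 f=6, (1,1) g=2 f=4, (1,3) g=2 f=6, (2,1) g=1 f=4, (2,3) g=1 f=6]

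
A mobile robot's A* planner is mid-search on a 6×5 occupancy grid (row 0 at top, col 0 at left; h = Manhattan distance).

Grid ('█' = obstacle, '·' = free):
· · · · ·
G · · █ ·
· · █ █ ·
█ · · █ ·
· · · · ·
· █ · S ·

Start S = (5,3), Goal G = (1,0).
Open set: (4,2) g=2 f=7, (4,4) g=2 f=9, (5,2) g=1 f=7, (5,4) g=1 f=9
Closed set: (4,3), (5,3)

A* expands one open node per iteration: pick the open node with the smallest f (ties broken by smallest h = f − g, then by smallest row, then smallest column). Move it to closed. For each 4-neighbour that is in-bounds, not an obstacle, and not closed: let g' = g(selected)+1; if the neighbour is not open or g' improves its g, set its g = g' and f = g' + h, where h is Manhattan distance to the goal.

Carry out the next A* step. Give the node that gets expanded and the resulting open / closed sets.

expanded=(4,2); open=[(3,2) g=3 f=7, (4,1) g=3 f=7, (4,4) g=2 f=9, (5,2) g=1 f=7, (5,4) g=1 f=9]; closed=[(4,2), (4,3), (5,3)]

step 1: expand (4,2) (f=7, h=5) → closed; open now [(3,2) g=3 f=7, (4,1) g=3 f=7, (4,4) g=2 f=9, (5,2) g=1 f=7, (5,4) g=1 f=9]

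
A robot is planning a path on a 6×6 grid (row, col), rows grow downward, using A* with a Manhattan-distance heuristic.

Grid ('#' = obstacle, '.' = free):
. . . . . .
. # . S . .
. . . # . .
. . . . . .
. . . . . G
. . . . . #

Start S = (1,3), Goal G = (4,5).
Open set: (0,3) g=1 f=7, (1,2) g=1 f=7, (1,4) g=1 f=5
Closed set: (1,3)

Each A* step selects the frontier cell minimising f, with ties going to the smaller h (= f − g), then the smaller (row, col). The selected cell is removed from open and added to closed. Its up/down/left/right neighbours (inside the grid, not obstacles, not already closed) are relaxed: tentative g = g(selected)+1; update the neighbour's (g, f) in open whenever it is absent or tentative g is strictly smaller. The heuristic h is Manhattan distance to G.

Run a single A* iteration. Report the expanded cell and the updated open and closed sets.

step 1: expand (1,4) (f=5, h=4) → closed; open now [(0,3) g=1 f=7, (0,4) g=2 f=7, (1,2) g=1 f=7, (1,5) g=2 f=5, (2,4) g=2 f=5]

expanded=(1,4); open=[(0,3) g=1 f=7, (0,4) g=2 f=7, (1,2) g=1 f=7, (1,5) g=2 f=5, (2,4) g=2 f=5]; closed=[(1,3), (1,4)]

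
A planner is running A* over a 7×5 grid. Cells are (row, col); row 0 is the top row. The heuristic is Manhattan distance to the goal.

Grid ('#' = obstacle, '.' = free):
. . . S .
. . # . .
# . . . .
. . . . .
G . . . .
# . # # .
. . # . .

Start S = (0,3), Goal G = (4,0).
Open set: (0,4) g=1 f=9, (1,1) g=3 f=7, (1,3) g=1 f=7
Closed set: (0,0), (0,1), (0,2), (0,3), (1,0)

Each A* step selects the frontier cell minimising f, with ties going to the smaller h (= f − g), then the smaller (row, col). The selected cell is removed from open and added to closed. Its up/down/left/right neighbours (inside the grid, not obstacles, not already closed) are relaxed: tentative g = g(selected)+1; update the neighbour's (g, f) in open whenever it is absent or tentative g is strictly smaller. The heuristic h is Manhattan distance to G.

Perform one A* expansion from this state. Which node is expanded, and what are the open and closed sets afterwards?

expanded=(1,1); open=[(0,4) g=1 f=9, (1,3) g=1 f=7, (2,1) g=4 f=7]; closed=[(0,0), (0,1), (0,2), (0,3), (1,0), (1,1)]

step 1: expand (1,1) (f=7, h=4) → closed; open now [(0,4) g=1 f=9, (1,3) g=1 f=7, (2,1) g=4 f=7]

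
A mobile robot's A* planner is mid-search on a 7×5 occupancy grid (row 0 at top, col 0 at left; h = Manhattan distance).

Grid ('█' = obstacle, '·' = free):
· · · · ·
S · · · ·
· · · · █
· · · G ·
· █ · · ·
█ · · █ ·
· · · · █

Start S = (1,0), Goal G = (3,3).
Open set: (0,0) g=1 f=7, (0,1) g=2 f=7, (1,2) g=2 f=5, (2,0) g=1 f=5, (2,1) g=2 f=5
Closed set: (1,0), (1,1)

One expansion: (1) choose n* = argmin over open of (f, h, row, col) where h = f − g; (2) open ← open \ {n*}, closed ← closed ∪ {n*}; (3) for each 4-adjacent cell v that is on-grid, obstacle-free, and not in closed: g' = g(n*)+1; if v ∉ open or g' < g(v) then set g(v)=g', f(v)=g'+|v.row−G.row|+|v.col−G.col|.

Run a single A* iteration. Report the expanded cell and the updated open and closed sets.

expanded=(1,2); open=[(0,0) g=1 f=7, (0,1) g=2 f=7, (0,2) g=3 f=7, (1,3) g=3 f=5, (2,0) g=1 f=5, (2,1) g=2 f=5, (2,2) g=3 f=5]; closed=[(1,0), (1,1), (1,2)]

step 1: expand (1,2) (f=5, h=3) → closed; open now [(0,0) g=1 f=7, (0,1) g=2 f=7, (0,2) g=3 f=7, (1,3) g=3 f=5, (2,0) g=1 f=5, (2,1) g=2 f=5, (2,2) g=3 f=5]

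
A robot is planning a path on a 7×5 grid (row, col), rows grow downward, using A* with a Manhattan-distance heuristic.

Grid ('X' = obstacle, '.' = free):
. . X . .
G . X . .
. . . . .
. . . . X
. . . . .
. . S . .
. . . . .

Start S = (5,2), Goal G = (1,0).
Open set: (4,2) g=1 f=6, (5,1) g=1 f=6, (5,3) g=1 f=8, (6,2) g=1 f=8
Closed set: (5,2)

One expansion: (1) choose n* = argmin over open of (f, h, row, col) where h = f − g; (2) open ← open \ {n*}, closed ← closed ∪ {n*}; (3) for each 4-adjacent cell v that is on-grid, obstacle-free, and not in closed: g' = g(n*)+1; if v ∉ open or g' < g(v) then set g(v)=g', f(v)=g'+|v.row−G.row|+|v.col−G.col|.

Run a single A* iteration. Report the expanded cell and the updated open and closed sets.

expanded=(4,2); open=[(3,2) g=2 f=6, (4,1) g=2 f=6, (4,3) g=2 f=8, (5,1) g=1 f=6, (5,3) g=1 f=8, (6,2) g=1 f=8]; closed=[(4,2), (5,2)]

step 1: expand (4,2) (f=6, h=5) → closed; open now [(3,2) g=2 f=6, (4,1) g=2 f=6, (4,3) g=2 f=8, (5,1) g=1 f=6, (5,3) g=1 f=8, (6,2) g=1 f=8]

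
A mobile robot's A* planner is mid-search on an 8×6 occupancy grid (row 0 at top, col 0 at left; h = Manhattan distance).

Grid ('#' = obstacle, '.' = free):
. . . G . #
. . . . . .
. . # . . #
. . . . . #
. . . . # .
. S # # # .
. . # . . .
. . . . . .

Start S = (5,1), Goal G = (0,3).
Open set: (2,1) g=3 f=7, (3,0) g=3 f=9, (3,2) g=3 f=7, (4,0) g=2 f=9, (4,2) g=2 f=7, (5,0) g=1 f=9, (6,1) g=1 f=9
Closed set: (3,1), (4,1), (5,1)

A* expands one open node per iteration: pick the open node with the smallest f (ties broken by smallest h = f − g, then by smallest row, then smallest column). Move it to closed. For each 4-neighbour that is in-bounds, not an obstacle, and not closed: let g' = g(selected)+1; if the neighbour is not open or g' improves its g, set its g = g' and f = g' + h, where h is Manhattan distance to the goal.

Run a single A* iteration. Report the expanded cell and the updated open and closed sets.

expanded=(2,1); open=[(1,1) g=4 f=7, (2,0) g=4 f=9, (3,0) g=3 f=9, (3,2) g=3 f=7, (4,0) g=2 f=9, (4,2) g=2 f=7, (5,0) g=1 f=9, (6,1) g=1 f=9]; closed=[(2,1), (3,1), (4,1), (5,1)]

step 1: expand (2,1) (f=7, h=4) → closed; open now [(1,1) g=4 f=7, (2,0) g=4 f=9, (3,0) g=3 f=9, (3,2) g=3 f=7, (4,0) g=2 f=9, (4,2) g=2 f=7, (5,0) g=1 f=9, (6,1) g=1 f=9]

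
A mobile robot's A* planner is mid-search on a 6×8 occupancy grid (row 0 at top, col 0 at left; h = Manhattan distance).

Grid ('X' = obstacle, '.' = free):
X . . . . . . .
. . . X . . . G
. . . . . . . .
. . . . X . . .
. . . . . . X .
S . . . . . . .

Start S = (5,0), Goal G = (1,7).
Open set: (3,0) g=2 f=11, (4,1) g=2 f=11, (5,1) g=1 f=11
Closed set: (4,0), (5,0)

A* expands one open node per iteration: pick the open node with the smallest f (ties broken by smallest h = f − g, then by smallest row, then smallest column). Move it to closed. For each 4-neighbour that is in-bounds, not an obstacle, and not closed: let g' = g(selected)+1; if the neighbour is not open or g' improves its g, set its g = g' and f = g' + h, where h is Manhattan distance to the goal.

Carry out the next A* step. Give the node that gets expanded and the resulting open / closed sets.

step 1: expand (3,0) (f=11, h=9) → closed; open now [(2,0) g=3 f=11, (3,1) g=3 f=11, (4,1) g=2 f=11, (5,1) g=1 f=11]

expanded=(3,0); open=[(2,0) g=3 f=11, (3,1) g=3 f=11, (4,1) g=2 f=11, (5,1) g=1 f=11]; closed=[(3,0), (4,0), (5,0)]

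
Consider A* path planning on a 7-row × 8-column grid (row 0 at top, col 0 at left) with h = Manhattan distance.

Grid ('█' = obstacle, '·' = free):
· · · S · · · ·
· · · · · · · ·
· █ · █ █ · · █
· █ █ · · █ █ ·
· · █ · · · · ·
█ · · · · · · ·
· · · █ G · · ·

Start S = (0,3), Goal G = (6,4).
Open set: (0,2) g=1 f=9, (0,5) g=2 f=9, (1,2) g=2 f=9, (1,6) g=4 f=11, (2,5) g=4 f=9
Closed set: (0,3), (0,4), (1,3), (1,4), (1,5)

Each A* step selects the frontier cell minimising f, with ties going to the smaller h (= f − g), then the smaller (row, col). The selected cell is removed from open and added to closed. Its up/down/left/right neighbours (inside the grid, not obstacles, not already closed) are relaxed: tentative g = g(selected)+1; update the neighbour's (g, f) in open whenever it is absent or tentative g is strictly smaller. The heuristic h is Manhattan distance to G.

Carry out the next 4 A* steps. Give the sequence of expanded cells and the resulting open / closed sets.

step 1: expand (2,5) (f=9, h=5) → closed; open now [(0,2) g=1 f=9, (0,5) g=2 f=9, (1,2) g=2 f=9, (1,6) g=4 f=11, (2,6) g=5 f=11]
step 2: expand (0,5) (f=9, h=7) → closed; open now [(0,2) g=1 f=9, (0,6) g=3 f=11, (1,2) g=2 f=9, (1,6) g=4 f=11, (2,6) g=5 f=11]
step 3: expand (1,2) (f=9, h=7) → closed; open now [(0,2) g=1 f=9, (0,6) g=3 f=11, (1,1) g=3 f=11, (1,6) g=4 f=11, (2,2) g=3 f=9, (2,6) g=5 f=11]
step 4: expand (2,2) (f=9, h=6) → closed; open now [(0,2) g=1 f=9, (0,6) g=3 f=11, (1,1) g=3 f=11, (1,6) g=4 f=11, (2,6) g=5 f=11]

order=[(2,5) → (0,5) → (1,2) → (2,2)]; open=[(0,2) g=1 f=9, (0,6) g=3 f=11, (1,1) g=3 f=11, (1,6) g=4 f=11, (2,6) g=5 f=11]; closed=[(0,3), (0,4), (0,5), (1,2), (1,3), (1,4), (1,5), (2,2), (2,5)]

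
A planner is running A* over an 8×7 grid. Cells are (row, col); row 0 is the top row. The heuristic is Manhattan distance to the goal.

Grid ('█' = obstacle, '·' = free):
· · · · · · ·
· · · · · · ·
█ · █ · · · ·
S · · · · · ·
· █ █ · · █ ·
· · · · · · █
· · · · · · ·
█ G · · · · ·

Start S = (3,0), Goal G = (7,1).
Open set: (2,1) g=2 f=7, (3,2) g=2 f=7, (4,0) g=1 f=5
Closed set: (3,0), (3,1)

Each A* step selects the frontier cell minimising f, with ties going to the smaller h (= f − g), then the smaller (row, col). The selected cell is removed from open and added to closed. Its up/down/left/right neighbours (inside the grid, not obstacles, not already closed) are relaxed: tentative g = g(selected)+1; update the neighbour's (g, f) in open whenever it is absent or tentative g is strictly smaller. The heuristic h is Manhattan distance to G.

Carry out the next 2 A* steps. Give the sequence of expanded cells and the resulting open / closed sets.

step 1: expand (4,0) (f=5, h=4) → closed; open now [(2,1) g=2 f=7, (3,2) g=2 f=7, (5,0) g=2 f=5]
step 2: expand (5,0) (f=5, h=3) → closed; open now [(2,1) g=2 f=7, (3,2) g=2 f=7, (5,1) g=3 f=5, (6,0) g=3 f=5]

order=[(4,0) → (5,0)]; open=[(2,1) g=2 f=7, (3,2) g=2 f=7, (5,1) g=3 f=5, (6,0) g=3 f=5]; closed=[(3,0), (3,1), (4,0), (5,0)]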